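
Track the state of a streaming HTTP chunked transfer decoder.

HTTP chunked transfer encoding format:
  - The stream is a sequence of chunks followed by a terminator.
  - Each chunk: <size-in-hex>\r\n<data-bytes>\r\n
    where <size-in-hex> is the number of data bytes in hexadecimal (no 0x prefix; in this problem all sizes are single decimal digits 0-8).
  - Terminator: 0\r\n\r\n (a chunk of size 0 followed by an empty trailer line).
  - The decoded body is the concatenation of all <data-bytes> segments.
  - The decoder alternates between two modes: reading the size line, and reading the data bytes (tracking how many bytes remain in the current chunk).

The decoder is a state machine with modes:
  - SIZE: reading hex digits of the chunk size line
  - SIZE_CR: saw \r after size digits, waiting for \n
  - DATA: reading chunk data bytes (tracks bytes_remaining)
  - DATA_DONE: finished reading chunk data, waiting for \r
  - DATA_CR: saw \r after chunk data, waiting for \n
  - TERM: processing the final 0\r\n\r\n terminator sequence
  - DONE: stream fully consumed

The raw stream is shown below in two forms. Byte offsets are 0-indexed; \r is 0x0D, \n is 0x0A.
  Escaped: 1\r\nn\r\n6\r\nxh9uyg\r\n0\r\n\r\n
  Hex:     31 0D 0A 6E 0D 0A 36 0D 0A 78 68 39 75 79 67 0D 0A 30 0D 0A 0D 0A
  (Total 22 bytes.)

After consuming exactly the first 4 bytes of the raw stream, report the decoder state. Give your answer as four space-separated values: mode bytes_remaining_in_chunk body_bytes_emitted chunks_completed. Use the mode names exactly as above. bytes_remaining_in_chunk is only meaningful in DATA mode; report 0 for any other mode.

Answer: DATA_DONE 0 1 0

Derivation:
Byte 0 = '1': mode=SIZE remaining=0 emitted=0 chunks_done=0
Byte 1 = 0x0D: mode=SIZE_CR remaining=0 emitted=0 chunks_done=0
Byte 2 = 0x0A: mode=DATA remaining=1 emitted=0 chunks_done=0
Byte 3 = 'n': mode=DATA_DONE remaining=0 emitted=1 chunks_done=0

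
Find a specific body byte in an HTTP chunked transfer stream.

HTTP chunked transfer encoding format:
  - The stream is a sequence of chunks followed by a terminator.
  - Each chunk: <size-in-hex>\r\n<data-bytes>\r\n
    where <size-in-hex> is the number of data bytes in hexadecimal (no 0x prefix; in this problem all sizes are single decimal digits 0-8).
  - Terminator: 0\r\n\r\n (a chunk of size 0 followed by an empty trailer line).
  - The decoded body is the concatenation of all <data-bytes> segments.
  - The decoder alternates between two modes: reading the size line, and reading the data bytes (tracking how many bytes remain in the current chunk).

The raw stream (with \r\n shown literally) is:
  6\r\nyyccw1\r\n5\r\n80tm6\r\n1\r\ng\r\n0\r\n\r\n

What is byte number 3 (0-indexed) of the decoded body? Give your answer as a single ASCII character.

Chunk 1: stream[0..1]='6' size=0x6=6, data at stream[3..9]='yyccw1' -> body[0..6], body so far='yyccw1'
Chunk 2: stream[11..12]='5' size=0x5=5, data at stream[14..19]='80tm6' -> body[6..11], body so far='yyccw180tm6'
Chunk 3: stream[21..22]='1' size=0x1=1, data at stream[24..25]='g' -> body[11..12], body so far='yyccw180tm6g'
Chunk 4: stream[27..28]='0' size=0 (terminator). Final body='yyccw180tm6g' (12 bytes)
Body byte 3 = 'c'

Answer: c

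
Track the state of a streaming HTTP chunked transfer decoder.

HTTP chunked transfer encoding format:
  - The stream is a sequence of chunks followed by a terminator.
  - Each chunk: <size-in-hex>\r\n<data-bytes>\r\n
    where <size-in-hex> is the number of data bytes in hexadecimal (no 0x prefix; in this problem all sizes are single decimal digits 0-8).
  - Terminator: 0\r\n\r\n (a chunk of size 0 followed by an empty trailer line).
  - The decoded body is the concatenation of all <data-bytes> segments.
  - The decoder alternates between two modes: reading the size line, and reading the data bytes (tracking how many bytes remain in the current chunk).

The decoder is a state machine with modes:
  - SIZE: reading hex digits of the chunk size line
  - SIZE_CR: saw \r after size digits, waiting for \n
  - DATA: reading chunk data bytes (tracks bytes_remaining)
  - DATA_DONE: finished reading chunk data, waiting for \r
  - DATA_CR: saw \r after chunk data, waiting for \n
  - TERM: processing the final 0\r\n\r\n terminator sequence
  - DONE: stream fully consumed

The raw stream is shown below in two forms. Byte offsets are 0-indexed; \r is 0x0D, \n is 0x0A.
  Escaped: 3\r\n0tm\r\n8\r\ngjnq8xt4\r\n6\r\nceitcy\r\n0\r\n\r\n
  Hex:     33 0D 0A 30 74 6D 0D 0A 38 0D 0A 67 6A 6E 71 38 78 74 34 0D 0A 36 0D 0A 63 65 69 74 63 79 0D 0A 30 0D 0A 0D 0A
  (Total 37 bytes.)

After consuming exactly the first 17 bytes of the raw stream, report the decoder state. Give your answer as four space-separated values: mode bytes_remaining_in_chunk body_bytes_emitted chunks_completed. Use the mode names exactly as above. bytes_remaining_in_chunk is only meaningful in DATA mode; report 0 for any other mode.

Byte 0 = '3': mode=SIZE remaining=0 emitted=0 chunks_done=0
Byte 1 = 0x0D: mode=SIZE_CR remaining=0 emitted=0 chunks_done=0
Byte 2 = 0x0A: mode=DATA remaining=3 emitted=0 chunks_done=0
Byte 3 = '0': mode=DATA remaining=2 emitted=1 chunks_done=0
Byte 4 = 't': mode=DATA remaining=1 emitted=2 chunks_done=0
Byte 5 = 'm': mode=DATA_DONE remaining=0 emitted=3 chunks_done=0
Byte 6 = 0x0D: mode=DATA_CR remaining=0 emitted=3 chunks_done=0
Byte 7 = 0x0A: mode=SIZE remaining=0 emitted=3 chunks_done=1
Byte 8 = '8': mode=SIZE remaining=0 emitted=3 chunks_done=1
Byte 9 = 0x0D: mode=SIZE_CR remaining=0 emitted=3 chunks_done=1
Byte 10 = 0x0A: mode=DATA remaining=8 emitted=3 chunks_done=1
Byte 11 = 'g': mode=DATA remaining=7 emitted=4 chunks_done=1
Byte 12 = 'j': mode=DATA remaining=6 emitted=5 chunks_done=1
Byte 13 = 'n': mode=DATA remaining=5 emitted=6 chunks_done=1
Byte 14 = 'q': mode=DATA remaining=4 emitted=7 chunks_done=1
Byte 15 = '8': mode=DATA remaining=3 emitted=8 chunks_done=1
Byte 16 = 'x': mode=DATA remaining=2 emitted=9 chunks_done=1

Answer: DATA 2 9 1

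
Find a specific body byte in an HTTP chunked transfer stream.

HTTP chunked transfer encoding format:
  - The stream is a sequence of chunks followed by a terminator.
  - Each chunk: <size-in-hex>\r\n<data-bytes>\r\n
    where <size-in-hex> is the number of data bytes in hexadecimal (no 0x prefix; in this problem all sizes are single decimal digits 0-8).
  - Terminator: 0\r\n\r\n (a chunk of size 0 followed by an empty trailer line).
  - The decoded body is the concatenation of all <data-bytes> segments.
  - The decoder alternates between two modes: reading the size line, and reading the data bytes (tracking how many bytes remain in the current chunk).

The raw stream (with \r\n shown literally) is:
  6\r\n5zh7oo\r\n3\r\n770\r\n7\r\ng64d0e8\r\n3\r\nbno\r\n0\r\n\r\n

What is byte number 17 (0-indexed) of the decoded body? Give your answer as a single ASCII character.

Chunk 1: stream[0..1]='6' size=0x6=6, data at stream[3..9]='5zh7oo' -> body[0..6], body so far='5zh7oo'
Chunk 2: stream[11..12]='3' size=0x3=3, data at stream[14..17]='770' -> body[6..9], body so far='5zh7oo770'
Chunk 3: stream[19..20]='7' size=0x7=7, data at stream[22..29]='g64d0e8' -> body[9..16], body so far='5zh7oo770g64d0e8'
Chunk 4: stream[31..32]='3' size=0x3=3, data at stream[34..37]='bno' -> body[16..19], body so far='5zh7oo770g64d0e8bno'
Chunk 5: stream[39..40]='0' size=0 (terminator). Final body='5zh7oo770g64d0e8bno' (19 bytes)
Body byte 17 = 'n'

Answer: n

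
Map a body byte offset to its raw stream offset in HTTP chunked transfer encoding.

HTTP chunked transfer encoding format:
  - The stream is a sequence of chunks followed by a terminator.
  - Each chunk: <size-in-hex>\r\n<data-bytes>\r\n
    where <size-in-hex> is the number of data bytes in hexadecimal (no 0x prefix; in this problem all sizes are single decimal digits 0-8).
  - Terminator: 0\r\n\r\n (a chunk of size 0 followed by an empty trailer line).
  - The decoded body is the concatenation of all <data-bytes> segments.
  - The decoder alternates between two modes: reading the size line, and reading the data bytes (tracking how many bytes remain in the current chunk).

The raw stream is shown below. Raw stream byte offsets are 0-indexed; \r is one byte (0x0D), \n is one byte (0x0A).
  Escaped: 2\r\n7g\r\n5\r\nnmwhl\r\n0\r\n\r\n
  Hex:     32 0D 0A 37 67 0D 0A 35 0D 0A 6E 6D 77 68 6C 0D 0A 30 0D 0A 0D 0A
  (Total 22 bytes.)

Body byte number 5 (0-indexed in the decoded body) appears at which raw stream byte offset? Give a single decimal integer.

Chunk 1: stream[0..1]='2' size=0x2=2, data at stream[3..5]='7g' -> body[0..2], body so far='7g'
Chunk 2: stream[7..8]='5' size=0x5=5, data at stream[10..15]='nmwhl' -> body[2..7], body so far='7gnmwhl'
Chunk 3: stream[17..18]='0' size=0 (terminator). Final body='7gnmwhl' (7 bytes)
Body byte 5 at stream offset 13

Answer: 13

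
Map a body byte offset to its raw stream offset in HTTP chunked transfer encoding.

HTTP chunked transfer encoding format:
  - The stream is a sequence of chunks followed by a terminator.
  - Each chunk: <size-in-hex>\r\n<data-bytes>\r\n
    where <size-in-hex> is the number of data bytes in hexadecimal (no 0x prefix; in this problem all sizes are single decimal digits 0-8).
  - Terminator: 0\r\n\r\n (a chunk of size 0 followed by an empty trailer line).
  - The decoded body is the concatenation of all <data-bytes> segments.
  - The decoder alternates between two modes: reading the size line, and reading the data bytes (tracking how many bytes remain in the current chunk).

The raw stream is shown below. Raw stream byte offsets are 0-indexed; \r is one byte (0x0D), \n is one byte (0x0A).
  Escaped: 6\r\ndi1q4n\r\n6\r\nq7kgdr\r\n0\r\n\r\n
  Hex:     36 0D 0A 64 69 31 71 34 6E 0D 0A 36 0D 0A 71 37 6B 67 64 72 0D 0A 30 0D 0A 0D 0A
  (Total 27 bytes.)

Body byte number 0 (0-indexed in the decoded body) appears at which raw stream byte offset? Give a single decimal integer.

Answer: 3

Derivation:
Chunk 1: stream[0..1]='6' size=0x6=6, data at stream[3..9]='di1q4n' -> body[0..6], body so far='di1q4n'
Chunk 2: stream[11..12]='6' size=0x6=6, data at stream[14..20]='q7kgdr' -> body[6..12], body so far='di1q4nq7kgdr'
Chunk 3: stream[22..23]='0' size=0 (terminator). Final body='di1q4nq7kgdr' (12 bytes)
Body byte 0 at stream offset 3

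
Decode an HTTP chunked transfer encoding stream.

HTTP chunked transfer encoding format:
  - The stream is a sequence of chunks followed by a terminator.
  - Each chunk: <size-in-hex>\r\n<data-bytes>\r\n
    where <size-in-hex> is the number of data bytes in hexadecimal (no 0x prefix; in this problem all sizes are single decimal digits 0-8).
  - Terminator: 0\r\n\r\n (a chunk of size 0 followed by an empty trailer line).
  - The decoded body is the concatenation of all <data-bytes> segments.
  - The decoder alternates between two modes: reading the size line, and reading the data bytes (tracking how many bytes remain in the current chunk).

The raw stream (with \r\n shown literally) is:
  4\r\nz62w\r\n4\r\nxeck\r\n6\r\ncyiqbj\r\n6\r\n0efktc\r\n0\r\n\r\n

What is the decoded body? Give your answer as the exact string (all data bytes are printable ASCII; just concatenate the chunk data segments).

Chunk 1: stream[0..1]='4' size=0x4=4, data at stream[3..7]='z62w' -> body[0..4], body so far='z62w'
Chunk 2: stream[9..10]='4' size=0x4=4, data at stream[12..16]='xeck' -> body[4..8], body so far='z62wxeck'
Chunk 3: stream[18..19]='6' size=0x6=6, data at stream[21..27]='cyiqbj' -> body[8..14], body so far='z62wxeckcyiqbj'
Chunk 4: stream[29..30]='6' size=0x6=6, data at stream[32..38]='0efktc' -> body[14..20], body so far='z62wxeckcyiqbj0efktc'
Chunk 5: stream[40..41]='0' size=0 (terminator). Final body='z62wxeckcyiqbj0efktc' (20 bytes)

Answer: z62wxeckcyiqbj0efktc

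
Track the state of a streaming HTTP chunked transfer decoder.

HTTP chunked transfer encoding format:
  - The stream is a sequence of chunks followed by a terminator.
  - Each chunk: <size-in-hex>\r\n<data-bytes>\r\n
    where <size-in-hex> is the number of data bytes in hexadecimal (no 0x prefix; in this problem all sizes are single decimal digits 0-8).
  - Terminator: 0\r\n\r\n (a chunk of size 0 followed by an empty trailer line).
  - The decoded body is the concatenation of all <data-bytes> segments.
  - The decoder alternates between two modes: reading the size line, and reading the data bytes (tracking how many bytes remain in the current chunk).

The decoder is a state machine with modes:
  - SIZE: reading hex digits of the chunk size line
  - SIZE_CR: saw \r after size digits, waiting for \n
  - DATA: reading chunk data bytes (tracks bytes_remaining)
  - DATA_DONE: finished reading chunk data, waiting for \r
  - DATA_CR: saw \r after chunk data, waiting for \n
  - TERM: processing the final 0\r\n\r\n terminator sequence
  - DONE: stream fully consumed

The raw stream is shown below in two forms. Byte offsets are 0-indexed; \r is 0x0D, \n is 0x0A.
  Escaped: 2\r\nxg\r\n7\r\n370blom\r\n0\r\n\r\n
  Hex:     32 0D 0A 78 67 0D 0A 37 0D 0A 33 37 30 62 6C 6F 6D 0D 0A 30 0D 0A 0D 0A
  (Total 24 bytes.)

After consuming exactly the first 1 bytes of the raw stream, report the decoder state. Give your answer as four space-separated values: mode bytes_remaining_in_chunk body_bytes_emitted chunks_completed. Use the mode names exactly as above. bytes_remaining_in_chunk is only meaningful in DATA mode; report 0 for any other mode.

Byte 0 = '2': mode=SIZE remaining=0 emitted=0 chunks_done=0

Answer: SIZE 0 0 0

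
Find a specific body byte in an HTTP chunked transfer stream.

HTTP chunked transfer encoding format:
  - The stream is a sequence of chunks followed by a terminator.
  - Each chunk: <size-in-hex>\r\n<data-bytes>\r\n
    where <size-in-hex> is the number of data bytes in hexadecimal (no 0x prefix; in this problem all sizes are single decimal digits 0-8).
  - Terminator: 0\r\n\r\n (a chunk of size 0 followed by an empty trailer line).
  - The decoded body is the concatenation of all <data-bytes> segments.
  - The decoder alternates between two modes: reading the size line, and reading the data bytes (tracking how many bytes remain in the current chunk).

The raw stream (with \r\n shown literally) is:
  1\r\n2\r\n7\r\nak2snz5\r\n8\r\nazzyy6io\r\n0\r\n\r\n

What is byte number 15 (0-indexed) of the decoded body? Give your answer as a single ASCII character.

Chunk 1: stream[0..1]='1' size=0x1=1, data at stream[3..4]='2' -> body[0..1], body so far='2'
Chunk 2: stream[6..7]='7' size=0x7=7, data at stream[9..16]='ak2snz5' -> body[1..8], body so far='2ak2snz5'
Chunk 3: stream[18..19]='8' size=0x8=8, data at stream[21..29]='azzyy6io' -> body[8..16], body so far='2ak2snz5azzyy6io'
Chunk 4: stream[31..32]='0' size=0 (terminator). Final body='2ak2snz5azzyy6io' (16 bytes)
Body byte 15 = 'o'

Answer: o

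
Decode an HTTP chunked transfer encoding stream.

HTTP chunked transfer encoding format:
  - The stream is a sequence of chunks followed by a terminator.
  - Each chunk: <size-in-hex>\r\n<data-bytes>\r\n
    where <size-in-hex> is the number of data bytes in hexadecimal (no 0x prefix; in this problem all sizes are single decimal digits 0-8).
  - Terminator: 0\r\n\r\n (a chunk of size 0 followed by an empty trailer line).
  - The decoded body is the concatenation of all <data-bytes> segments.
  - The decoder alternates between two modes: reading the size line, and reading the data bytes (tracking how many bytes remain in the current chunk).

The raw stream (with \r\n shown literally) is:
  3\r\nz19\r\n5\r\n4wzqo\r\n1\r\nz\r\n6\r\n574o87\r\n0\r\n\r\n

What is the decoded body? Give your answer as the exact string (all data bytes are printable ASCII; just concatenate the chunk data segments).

Chunk 1: stream[0..1]='3' size=0x3=3, data at stream[3..6]='z19' -> body[0..3], body so far='z19'
Chunk 2: stream[8..9]='5' size=0x5=5, data at stream[11..16]='4wzqo' -> body[3..8], body so far='z194wzqo'
Chunk 3: stream[18..19]='1' size=0x1=1, data at stream[21..22]='z' -> body[8..9], body so far='z194wzqoz'
Chunk 4: stream[24..25]='6' size=0x6=6, data at stream[27..33]='574o87' -> body[9..15], body so far='z194wzqoz574o87'
Chunk 5: stream[35..36]='0' size=0 (terminator). Final body='z194wzqoz574o87' (15 bytes)

Answer: z194wzqoz574o87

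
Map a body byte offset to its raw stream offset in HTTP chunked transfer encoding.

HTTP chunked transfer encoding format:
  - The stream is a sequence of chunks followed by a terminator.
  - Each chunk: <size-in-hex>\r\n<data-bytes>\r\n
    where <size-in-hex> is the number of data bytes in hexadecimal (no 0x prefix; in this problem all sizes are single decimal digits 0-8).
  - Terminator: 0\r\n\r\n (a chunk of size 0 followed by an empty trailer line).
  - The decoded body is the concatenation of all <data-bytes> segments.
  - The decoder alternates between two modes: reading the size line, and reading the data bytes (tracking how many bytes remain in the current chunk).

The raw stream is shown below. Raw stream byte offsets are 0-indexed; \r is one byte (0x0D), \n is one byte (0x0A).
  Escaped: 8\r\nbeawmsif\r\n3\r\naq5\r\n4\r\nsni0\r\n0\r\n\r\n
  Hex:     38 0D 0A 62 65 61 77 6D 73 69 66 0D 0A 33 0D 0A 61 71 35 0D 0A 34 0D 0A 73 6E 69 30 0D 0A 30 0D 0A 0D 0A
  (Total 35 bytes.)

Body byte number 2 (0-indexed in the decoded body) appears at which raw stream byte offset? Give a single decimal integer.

Answer: 5

Derivation:
Chunk 1: stream[0..1]='8' size=0x8=8, data at stream[3..11]='beawmsif' -> body[0..8], body so far='beawmsif'
Chunk 2: stream[13..14]='3' size=0x3=3, data at stream[16..19]='aq5' -> body[8..11], body so far='beawmsifaq5'
Chunk 3: stream[21..22]='4' size=0x4=4, data at stream[24..28]='sni0' -> body[11..15], body so far='beawmsifaq5sni0'
Chunk 4: stream[30..31]='0' size=0 (terminator). Final body='beawmsifaq5sni0' (15 bytes)
Body byte 2 at stream offset 5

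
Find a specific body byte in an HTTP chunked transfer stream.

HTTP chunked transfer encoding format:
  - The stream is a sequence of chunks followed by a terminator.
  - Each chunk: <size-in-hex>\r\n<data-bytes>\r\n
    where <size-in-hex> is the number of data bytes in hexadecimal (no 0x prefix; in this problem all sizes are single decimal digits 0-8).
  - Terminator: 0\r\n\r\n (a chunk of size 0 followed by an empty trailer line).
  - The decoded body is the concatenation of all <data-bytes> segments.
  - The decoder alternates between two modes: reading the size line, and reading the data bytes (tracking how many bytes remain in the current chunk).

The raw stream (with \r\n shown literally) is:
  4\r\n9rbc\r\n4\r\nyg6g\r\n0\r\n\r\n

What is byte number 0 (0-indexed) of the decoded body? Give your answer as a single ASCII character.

Answer: 9

Derivation:
Chunk 1: stream[0..1]='4' size=0x4=4, data at stream[3..7]='9rbc' -> body[0..4], body so far='9rbc'
Chunk 2: stream[9..10]='4' size=0x4=4, data at stream[12..16]='yg6g' -> body[4..8], body so far='9rbcyg6g'
Chunk 3: stream[18..19]='0' size=0 (terminator). Final body='9rbcyg6g' (8 bytes)
Body byte 0 = '9'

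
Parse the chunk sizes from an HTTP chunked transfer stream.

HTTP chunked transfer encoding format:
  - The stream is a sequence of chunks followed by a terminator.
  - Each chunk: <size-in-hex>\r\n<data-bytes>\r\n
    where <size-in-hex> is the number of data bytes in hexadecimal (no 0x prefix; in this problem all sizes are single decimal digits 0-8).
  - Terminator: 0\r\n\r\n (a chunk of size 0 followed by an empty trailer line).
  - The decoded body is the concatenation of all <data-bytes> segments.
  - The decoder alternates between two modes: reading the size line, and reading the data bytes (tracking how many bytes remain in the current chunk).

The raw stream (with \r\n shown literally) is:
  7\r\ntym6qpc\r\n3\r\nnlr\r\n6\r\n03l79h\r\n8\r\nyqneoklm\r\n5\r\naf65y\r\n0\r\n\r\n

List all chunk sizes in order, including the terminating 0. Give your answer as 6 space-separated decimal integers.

Answer: 7 3 6 8 5 0

Derivation:
Chunk 1: stream[0..1]='7' size=0x7=7, data at stream[3..10]='tym6qpc' -> body[0..7], body so far='tym6qpc'
Chunk 2: stream[12..13]='3' size=0x3=3, data at stream[15..18]='nlr' -> body[7..10], body so far='tym6qpcnlr'
Chunk 3: stream[20..21]='6' size=0x6=6, data at stream[23..29]='03l79h' -> body[10..16], body so far='tym6qpcnlr03l79h'
Chunk 4: stream[31..32]='8' size=0x8=8, data at stream[34..42]='yqneoklm' -> body[16..24], body so far='tym6qpcnlr03l79hyqneoklm'
Chunk 5: stream[44..45]='5' size=0x5=5, data at stream[47..52]='af65y' -> body[24..29], body so far='tym6qpcnlr03l79hyqneoklmaf65y'
Chunk 6: stream[54..55]='0' size=0 (terminator). Final body='tym6qpcnlr03l79hyqneoklmaf65y' (29 bytes)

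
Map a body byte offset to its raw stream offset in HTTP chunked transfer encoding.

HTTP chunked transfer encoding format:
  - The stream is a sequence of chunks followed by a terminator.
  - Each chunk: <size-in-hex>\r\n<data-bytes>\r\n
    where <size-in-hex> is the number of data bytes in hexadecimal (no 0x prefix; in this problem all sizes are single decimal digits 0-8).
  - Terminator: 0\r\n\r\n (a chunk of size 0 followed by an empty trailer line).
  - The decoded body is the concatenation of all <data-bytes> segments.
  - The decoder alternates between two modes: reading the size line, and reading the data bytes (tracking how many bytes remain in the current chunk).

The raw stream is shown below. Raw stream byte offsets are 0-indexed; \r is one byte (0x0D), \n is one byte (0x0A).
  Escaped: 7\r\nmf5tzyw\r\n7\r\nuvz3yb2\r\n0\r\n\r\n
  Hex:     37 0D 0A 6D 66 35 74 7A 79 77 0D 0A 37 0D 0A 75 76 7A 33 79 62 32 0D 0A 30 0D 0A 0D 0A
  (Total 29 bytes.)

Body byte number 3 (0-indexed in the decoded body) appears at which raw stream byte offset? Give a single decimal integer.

Answer: 6

Derivation:
Chunk 1: stream[0..1]='7' size=0x7=7, data at stream[3..10]='mf5tzyw' -> body[0..7], body so far='mf5tzyw'
Chunk 2: stream[12..13]='7' size=0x7=7, data at stream[15..22]='uvz3yb2' -> body[7..14], body so far='mf5tzywuvz3yb2'
Chunk 3: stream[24..25]='0' size=0 (terminator). Final body='mf5tzywuvz3yb2' (14 bytes)
Body byte 3 at stream offset 6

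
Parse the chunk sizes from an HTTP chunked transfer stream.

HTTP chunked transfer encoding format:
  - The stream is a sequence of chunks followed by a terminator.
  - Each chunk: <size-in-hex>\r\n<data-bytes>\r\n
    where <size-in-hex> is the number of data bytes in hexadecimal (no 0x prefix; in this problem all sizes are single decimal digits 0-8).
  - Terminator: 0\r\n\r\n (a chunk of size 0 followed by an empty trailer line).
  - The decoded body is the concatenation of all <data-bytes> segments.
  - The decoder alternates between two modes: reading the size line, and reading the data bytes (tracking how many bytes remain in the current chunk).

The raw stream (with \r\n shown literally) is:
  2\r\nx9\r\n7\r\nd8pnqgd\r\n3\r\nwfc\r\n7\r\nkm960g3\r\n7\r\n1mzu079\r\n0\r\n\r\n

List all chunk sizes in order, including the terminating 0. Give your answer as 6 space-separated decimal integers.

Answer: 2 7 3 7 7 0

Derivation:
Chunk 1: stream[0..1]='2' size=0x2=2, data at stream[3..5]='x9' -> body[0..2], body so far='x9'
Chunk 2: stream[7..8]='7' size=0x7=7, data at stream[10..17]='d8pnqgd' -> body[2..9], body so far='x9d8pnqgd'
Chunk 3: stream[19..20]='3' size=0x3=3, data at stream[22..25]='wfc' -> body[9..12], body so far='x9d8pnqgdwfc'
Chunk 4: stream[27..28]='7' size=0x7=7, data at stream[30..37]='km960g3' -> body[12..19], body so far='x9d8pnqgdwfckm960g3'
Chunk 5: stream[39..40]='7' size=0x7=7, data at stream[42..49]='1mzu079' -> body[19..26], body so far='x9d8pnqgdwfckm960g31mzu079'
Chunk 6: stream[51..52]='0' size=0 (terminator). Final body='x9d8pnqgdwfckm960g31mzu079' (26 bytes)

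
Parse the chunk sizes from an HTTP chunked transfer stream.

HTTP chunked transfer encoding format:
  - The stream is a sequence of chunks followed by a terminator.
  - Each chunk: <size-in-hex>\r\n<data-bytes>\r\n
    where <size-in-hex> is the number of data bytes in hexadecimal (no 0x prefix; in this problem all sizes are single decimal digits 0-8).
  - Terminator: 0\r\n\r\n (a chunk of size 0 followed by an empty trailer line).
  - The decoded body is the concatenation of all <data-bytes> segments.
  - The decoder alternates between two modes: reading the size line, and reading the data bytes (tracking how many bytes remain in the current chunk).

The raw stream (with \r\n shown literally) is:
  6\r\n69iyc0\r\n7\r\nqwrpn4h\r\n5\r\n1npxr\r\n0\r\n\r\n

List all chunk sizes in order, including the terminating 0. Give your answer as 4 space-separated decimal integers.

Chunk 1: stream[0..1]='6' size=0x6=6, data at stream[3..9]='69iyc0' -> body[0..6], body so far='69iyc0'
Chunk 2: stream[11..12]='7' size=0x7=7, data at stream[14..21]='qwrpn4h' -> body[6..13], body so far='69iyc0qwrpn4h'
Chunk 3: stream[23..24]='5' size=0x5=5, data at stream[26..31]='1npxr' -> body[13..18], body so far='69iyc0qwrpn4h1npxr'
Chunk 4: stream[33..34]='0' size=0 (terminator). Final body='69iyc0qwrpn4h1npxr' (18 bytes)

Answer: 6 7 5 0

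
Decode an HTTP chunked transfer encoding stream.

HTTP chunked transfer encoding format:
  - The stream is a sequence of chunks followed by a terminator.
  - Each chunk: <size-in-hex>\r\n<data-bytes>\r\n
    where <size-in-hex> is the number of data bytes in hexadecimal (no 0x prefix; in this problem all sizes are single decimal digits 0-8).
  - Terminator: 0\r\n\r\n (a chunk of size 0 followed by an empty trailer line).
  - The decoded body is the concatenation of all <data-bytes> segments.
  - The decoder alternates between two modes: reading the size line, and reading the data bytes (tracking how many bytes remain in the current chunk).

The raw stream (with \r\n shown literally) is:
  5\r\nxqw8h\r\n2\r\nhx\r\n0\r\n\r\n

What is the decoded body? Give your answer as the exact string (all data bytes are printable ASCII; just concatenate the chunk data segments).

Answer: xqw8hhx

Derivation:
Chunk 1: stream[0..1]='5' size=0x5=5, data at stream[3..8]='xqw8h' -> body[0..5], body so far='xqw8h'
Chunk 2: stream[10..11]='2' size=0x2=2, data at stream[13..15]='hx' -> body[5..7], body so far='xqw8hhx'
Chunk 3: stream[17..18]='0' size=0 (terminator). Final body='xqw8hhx' (7 bytes)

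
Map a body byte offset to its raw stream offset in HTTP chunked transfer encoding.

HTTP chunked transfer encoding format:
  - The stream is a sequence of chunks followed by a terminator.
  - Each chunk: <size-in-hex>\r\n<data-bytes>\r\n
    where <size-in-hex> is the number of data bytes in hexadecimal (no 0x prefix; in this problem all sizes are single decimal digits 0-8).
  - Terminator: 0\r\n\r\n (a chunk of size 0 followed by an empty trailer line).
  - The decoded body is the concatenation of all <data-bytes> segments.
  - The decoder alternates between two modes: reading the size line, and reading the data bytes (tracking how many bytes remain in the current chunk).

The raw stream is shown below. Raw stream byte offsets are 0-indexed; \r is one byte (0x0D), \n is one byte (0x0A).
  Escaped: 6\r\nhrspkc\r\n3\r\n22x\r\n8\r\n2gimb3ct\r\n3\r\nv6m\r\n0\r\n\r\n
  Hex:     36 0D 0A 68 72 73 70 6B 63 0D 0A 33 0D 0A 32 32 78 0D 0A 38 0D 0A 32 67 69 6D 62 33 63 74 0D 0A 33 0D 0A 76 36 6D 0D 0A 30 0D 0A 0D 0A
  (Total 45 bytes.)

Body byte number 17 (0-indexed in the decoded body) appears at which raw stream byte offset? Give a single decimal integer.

Chunk 1: stream[0..1]='6' size=0x6=6, data at stream[3..9]='hrspkc' -> body[0..6], body so far='hrspkc'
Chunk 2: stream[11..12]='3' size=0x3=3, data at stream[14..17]='22x' -> body[6..9], body so far='hrspkc22x'
Chunk 3: stream[19..20]='8' size=0x8=8, data at stream[22..30]='2gimb3ct' -> body[9..17], body so far='hrspkc22x2gimb3ct'
Chunk 4: stream[32..33]='3' size=0x3=3, data at stream[35..38]='v6m' -> body[17..20], body so far='hrspkc22x2gimb3ctv6m'
Chunk 5: stream[40..41]='0' size=0 (terminator). Final body='hrspkc22x2gimb3ctv6m' (20 bytes)
Body byte 17 at stream offset 35

Answer: 35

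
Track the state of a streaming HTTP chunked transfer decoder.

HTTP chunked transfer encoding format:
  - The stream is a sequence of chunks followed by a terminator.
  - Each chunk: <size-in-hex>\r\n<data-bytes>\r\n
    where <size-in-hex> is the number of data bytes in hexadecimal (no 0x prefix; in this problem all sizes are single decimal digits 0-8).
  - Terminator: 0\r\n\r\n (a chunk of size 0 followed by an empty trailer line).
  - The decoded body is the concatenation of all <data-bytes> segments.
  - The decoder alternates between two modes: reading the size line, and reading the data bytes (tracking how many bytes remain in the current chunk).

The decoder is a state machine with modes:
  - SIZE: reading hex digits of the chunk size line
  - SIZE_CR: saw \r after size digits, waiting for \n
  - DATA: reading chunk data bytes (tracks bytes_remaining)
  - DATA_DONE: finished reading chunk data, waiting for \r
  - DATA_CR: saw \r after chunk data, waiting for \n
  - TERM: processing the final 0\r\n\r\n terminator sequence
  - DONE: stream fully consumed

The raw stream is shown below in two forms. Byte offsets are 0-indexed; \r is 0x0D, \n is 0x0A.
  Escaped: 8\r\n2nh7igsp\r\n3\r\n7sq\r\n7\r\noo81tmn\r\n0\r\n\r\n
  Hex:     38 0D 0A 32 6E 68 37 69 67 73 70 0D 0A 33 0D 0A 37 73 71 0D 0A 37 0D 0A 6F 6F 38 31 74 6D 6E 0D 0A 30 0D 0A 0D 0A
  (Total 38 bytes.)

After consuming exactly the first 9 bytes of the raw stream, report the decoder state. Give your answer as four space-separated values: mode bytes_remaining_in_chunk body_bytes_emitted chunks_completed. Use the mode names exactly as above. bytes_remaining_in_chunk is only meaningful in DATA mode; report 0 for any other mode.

Byte 0 = '8': mode=SIZE remaining=0 emitted=0 chunks_done=0
Byte 1 = 0x0D: mode=SIZE_CR remaining=0 emitted=0 chunks_done=0
Byte 2 = 0x0A: mode=DATA remaining=8 emitted=0 chunks_done=0
Byte 3 = '2': mode=DATA remaining=7 emitted=1 chunks_done=0
Byte 4 = 'n': mode=DATA remaining=6 emitted=2 chunks_done=0
Byte 5 = 'h': mode=DATA remaining=5 emitted=3 chunks_done=0
Byte 6 = '7': mode=DATA remaining=4 emitted=4 chunks_done=0
Byte 7 = 'i': mode=DATA remaining=3 emitted=5 chunks_done=0
Byte 8 = 'g': mode=DATA remaining=2 emitted=6 chunks_done=0

Answer: DATA 2 6 0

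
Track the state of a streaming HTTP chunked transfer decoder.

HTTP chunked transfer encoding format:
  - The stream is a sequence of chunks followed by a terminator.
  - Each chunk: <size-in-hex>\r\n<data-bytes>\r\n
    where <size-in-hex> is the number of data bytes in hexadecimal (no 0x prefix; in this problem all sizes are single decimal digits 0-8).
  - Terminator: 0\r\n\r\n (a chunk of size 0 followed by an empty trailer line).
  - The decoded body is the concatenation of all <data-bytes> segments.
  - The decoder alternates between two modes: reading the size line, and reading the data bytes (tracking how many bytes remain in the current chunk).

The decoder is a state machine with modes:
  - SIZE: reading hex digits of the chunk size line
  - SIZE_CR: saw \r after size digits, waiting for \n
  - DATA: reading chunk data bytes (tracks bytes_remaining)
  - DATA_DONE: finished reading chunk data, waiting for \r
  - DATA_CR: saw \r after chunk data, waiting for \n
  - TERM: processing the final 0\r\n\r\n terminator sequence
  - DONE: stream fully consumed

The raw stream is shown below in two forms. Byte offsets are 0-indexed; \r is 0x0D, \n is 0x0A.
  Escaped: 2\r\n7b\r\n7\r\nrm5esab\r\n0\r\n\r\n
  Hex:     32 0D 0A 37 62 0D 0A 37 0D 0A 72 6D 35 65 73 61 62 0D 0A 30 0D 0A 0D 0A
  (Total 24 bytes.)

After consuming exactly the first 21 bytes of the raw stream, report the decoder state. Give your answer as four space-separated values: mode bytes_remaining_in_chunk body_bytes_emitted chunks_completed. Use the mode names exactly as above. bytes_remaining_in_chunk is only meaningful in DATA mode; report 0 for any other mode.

Answer: SIZE_CR 0 9 2

Derivation:
Byte 0 = '2': mode=SIZE remaining=0 emitted=0 chunks_done=0
Byte 1 = 0x0D: mode=SIZE_CR remaining=0 emitted=0 chunks_done=0
Byte 2 = 0x0A: mode=DATA remaining=2 emitted=0 chunks_done=0
Byte 3 = '7': mode=DATA remaining=1 emitted=1 chunks_done=0
Byte 4 = 'b': mode=DATA_DONE remaining=0 emitted=2 chunks_done=0
Byte 5 = 0x0D: mode=DATA_CR remaining=0 emitted=2 chunks_done=0
Byte 6 = 0x0A: mode=SIZE remaining=0 emitted=2 chunks_done=1
Byte 7 = '7': mode=SIZE remaining=0 emitted=2 chunks_done=1
Byte 8 = 0x0D: mode=SIZE_CR remaining=0 emitted=2 chunks_done=1
Byte 9 = 0x0A: mode=DATA remaining=7 emitted=2 chunks_done=1
Byte 10 = 'r': mode=DATA remaining=6 emitted=3 chunks_done=1
Byte 11 = 'm': mode=DATA remaining=5 emitted=4 chunks_done=1
Byte 12 = '5': mode=DATA remaining=4 emitted=5 chunks_done=1
Byte 13 = 'e': mode=DATA remaining=3 emitted=6 chunks_done=1
Byte 14 = 's': mode=DATA remaining=2 emitted=7 chunks_done=1
Byte 15 = 'a': mode=DATA remaining=1 emitted=8 chunks_done=1
Byte 16 = 'b': mode=DATA_DONE remaining=0 emitted=9 chunks_done=1
Byte 17 = 0x0D: mode=DATA_CR remaining=0 emitted=9 chunks_done=1
Byte 18 = 0x0A: mode=SIZE remaining=0 emitted=9 chunks_done=2
Byte 19 = '0': mode=SIZE remaining=0 emitted=9 chunks_done=2
Byte 20 = 0x0D: mode=SIZE_CR remaining=0 emitted=9 chunks_done=2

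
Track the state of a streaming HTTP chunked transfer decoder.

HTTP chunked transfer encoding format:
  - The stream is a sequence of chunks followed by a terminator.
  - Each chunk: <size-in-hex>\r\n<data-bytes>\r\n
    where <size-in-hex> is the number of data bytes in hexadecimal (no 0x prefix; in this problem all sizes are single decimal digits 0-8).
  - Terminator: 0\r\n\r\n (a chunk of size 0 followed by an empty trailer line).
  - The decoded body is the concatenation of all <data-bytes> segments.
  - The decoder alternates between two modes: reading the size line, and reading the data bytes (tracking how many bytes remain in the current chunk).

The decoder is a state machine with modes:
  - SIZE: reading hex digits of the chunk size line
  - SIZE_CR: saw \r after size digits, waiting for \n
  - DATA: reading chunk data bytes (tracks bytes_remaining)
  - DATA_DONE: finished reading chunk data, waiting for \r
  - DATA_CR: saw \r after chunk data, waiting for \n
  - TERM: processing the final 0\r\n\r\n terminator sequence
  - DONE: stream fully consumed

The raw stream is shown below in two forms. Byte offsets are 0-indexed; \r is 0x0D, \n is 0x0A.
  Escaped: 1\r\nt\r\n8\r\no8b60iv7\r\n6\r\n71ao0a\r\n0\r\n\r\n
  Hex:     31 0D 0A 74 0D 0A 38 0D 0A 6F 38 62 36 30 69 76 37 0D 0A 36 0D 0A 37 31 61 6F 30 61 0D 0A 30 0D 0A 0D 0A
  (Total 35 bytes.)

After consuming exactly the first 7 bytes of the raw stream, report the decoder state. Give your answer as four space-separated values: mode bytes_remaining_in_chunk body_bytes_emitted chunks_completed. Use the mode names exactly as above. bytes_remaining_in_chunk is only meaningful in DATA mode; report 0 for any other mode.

Answer: SIZE 0 1 1

Derivation:
Byte 0 = '1': mode=SIZE remaining=0 emitted=0 chunks_done=0
Byte 1 = 0x0D: mode=SIZE_CR remaining=0 emitted=0 chunks_done=0
Byte 2 = 0x0A: mode=DATA remaining=1 emitted=0 chunks_done=0
Byte 3 = 't': mode=DATA_DONE remaining=0 emitted=1 chunks_done=0
Byte 4 = 0x0D: mode=DATA_CR remaining=0 emitted=1 chunks_done=0
Byte 5 = 0x0A: mode=SIZE remaining=0 emitted=1 chunks_done=1
Byte 6 = '8': mode=SIZE remaining=0 emitted=1 chunks_done=1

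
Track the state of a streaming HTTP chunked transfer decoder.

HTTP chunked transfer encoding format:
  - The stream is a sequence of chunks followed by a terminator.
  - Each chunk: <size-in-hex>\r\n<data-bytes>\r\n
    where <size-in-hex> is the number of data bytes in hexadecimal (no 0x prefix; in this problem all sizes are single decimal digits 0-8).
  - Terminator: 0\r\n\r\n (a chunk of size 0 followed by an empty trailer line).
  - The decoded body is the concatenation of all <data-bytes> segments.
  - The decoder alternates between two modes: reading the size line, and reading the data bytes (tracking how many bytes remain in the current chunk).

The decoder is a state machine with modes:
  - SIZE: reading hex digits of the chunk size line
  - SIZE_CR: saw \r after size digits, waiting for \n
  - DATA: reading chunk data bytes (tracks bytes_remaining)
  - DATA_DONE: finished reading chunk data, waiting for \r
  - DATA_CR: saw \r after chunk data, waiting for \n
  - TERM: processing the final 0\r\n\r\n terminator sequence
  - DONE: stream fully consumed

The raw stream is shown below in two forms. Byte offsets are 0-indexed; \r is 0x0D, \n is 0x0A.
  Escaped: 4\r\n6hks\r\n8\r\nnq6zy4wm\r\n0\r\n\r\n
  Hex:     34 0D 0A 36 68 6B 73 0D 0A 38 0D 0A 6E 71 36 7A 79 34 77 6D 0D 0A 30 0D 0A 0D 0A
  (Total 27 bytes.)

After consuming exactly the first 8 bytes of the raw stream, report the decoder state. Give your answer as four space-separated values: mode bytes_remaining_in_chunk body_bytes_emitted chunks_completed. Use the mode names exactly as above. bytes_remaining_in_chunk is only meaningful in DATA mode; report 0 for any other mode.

Byte 0 = '4': mode=SIZE remaining=0 emitted=0 chunks_done=0
Byte 1 = 0x0D: mode=SIZE_CR remaining=0 emitted=0 chunks_done=0
Byte 2 = 0x0A: mode=DATA remaining=4 emitted=0 chunks_done=0
Byte 3 = '6': mode=DATA remaining=3 emitted=1 chunks_done=0
Byte 4 = 'h': mode=DATA remaining=2 emitted=2 chunks_done=0
Byte 5 = 'k': mode=DATA remaining=1 emitted=3 chunks_done=0
Byte 6 = 's': mode=DATA_DONE remaining=0 emitted=4 chunks_done=0
Byte 7 = 0x0D: mode=DATA_CR remaining=0 emitted=4 chunks_done=0

Answer: DATA_CR 0 4 0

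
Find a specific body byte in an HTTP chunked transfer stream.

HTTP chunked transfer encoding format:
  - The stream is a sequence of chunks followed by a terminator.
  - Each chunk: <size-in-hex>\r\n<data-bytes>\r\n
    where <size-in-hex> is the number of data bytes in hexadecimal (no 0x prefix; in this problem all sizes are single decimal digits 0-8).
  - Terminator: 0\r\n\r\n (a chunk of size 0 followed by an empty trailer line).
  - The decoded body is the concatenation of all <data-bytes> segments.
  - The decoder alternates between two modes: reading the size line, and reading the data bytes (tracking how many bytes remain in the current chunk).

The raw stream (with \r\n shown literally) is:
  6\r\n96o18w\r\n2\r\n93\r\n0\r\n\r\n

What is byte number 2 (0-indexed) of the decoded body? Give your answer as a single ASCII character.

Answer: o

Derivation:
Chunk 1: stream[0..1]='6' size=0x6=6, data at stream[3..9]='96o18w' -> body[0..6], body so far='96o18w'
Chunk 2: stream[11..12]='2' size=0x2=2, data at stream[14..16]='93' -> body[6..8], body so far='96o18w93'
Chunk 3: stream[18..19]='0' size=0 (terminator). Final body='96o18w93' (8 bytes)
Body byte 2 = 'o'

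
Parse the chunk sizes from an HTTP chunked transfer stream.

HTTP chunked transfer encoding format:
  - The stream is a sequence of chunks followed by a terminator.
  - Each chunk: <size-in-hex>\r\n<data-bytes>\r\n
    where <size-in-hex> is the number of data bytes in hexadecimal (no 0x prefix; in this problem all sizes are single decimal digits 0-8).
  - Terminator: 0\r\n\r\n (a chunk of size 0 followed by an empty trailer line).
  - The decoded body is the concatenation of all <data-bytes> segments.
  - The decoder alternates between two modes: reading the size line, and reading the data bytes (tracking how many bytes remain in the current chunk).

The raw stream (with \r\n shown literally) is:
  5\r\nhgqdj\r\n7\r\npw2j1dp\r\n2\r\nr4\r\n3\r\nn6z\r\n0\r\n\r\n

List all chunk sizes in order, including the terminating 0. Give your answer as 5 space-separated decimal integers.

Answer: 5 7 2 3 0

Derivation:
Chunk 1: stream[0..1]='5' size=0x5=5, data at stream[3..8]='hgqdj' -> body[0..5], body so far='hgqdj'
Chunk 2: stream[10..11]='7' size=0x7=7, data at stream[13..20]='pw2j1dp' -> body[5..12], body so far='hgqdjpw2j1dp'
Chunk 3: stream[22..23]='2' size=0x2=2, data at stream[25..27]='r4' -> body[12..14], body so far='hgqdjpw2j1dpr4'
Chunk 4: stream[29..30]='3' size=0x3=3, data at stream[32..35]='n6z' -> body[14..17], body so far='hgqdjpw2j1dpr4n6z'
Chunk 5: stream[37..38]='0' size=0 (terminator). Final body='hgqdjpw2j1dpr4n6z' (17 bytes)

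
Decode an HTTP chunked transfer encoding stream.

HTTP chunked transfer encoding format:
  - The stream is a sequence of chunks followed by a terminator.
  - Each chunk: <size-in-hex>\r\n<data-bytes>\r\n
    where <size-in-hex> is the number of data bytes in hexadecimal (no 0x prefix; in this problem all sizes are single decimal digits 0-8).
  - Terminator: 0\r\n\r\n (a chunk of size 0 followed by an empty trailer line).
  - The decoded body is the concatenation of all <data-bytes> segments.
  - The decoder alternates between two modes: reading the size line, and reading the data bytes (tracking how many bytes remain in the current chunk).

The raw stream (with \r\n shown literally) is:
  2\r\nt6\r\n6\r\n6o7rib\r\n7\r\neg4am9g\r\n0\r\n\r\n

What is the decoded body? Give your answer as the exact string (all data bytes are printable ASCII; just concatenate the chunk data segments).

Chunk 1: stream[0..1]='2' size=0x2=2, data at stream[3..5]='t6' -> body[0..2], body so far='t6'
Chunk 2: stream[7..8]='6' size=0x6=6, data at stream[10..16]='6o7rib' -> body[2..8], body so far='t66o7rib'
Chunk 3: stream[18..19]='7' size=0x7=7, data at stream[21..28]='eg4am9g' -> body[8..15], body so far='t66o7ribeg4am9g'
Chunk 4: stream[30..31]='0' size=0 (terminator). Final body='t66o7ribeg4am9g' (15 bytes)

Answer: t66o7ribeg4am9g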